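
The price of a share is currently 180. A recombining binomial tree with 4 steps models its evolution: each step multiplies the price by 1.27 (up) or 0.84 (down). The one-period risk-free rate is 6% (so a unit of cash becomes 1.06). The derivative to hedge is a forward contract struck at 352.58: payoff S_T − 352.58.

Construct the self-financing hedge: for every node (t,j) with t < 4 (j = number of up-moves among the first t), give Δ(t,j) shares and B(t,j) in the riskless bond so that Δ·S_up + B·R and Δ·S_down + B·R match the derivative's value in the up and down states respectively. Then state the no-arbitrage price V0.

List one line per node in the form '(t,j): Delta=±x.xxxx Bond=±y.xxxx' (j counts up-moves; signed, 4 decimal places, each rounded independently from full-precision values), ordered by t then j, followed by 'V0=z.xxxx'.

(0,0): Delta=1.0000 Bond=-279.2764
(1,0): Delta=1.0000 Bond=-296.0330
(1,1): Delta=1.0000 Bond=-296.0330
(2,0): Delta=1.0000 Bond=-313.7949
(2,1): Delta=1.0000 Bond=-313.7949
(2,2): Delta=1.0000 Bond=-313.7949
(3,0): Delta=1.0000 Bond=-332.6226
(3,1): Delta=1.0000 Bond=-332.6226
(3,2): Delta=1.0000 Bond=-332.6226
(3,3): Delta=1.0000 Bond=-332.6226
V0=-99.2764

No-arbitrage ⇒ martingale measure with p* = (R−d)/(u−d) = 0.5116.
Terminal values V(4,·): V(4,0)=-262.9632, V(4,1)=-217.0879, V(4,2)=-147.7288, V(4,3)=-42.8645, V(4,4)=115.6804
  t=3,j=0: stock 106.6867 → up 135.4921 (V=-217.0879), down 89.6168 (V=-262.9632). Price -225.9359; hedge Δ=1.0000, bond B=-332.6226.
  t=3,j=1: stock 161.3002 → up 204.8512 (V=-147.7288), down 135.4921 (V=-217.0879). Price -171.3225; hedge Δ=1.0000, bond B=-332.6226.
  t=3,j=2: stock 243.8705 → up 309.7155 (V=-42.8645), down 204.8512 (V=-147.7288). Price -88.7522; hedge Δ=1.0000, bond B=-332.6226.
  t=3,j=3: stock 368.7089 → up 468.2604 (V=115.6804), down 309.7155 (V=-42.8645). Price 36.0863; hedge Δ=1.0000, bond B=-332.6226.
  t=2,j=0: stock 127.0080 → up 161.3002 (V=-171.3225), down 106.6867 (V=-225.9359). Price -186.7869; hedge Δ=1.0000, bond B=-313.7949.
  t=2,j=1: stock 192.0240 → up 243.8705 (V=-88.7522), down 161.3002 (V=-171.3225). Price -121.7709; hedge Δ=1.0000, bond B=-313.7949.
  t=2,j=2: stock 290.3220 → up 368.7089 (V=36.0863), down 243.8705 (V=-88.7522). Price -23.4729; hedge Δ=1.0000, bond B=-313.7949.
  t=1,j=0: stock 151.2000 → up 192.0240 (V=-121.7709), down 127.0080 (V=-186.7869). Price -144.8330; hedge Δ=1.0000, bond B=-296.0330.
  t=1,j=1: stock 228.6000 → up 290.3220 (V=-23.4729), down 192.0240 (V=-121.7709). Price -67.4330; hedge Δ=1.0000, bond B=-296.0330.
  t=0,j=0: stock 180.0000 → up 228.6000 (V=-67.4330), down 151.2000 (V=-144.8330). Price -99.2764; hedge Δ=1.0000, bond B=-279.2764.
Self-financing check: at every node Δ·S+B equals the discounted successor values.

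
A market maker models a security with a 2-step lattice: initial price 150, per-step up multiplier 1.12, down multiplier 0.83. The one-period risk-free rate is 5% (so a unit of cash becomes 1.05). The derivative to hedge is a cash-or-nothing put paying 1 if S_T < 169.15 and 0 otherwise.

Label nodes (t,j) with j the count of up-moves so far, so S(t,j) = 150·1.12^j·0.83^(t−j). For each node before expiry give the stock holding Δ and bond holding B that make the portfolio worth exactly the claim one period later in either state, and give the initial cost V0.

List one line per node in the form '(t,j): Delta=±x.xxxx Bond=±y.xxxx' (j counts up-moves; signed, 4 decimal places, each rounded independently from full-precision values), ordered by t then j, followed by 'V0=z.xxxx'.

Since d<R<u, set p* = (R−d)/(u−d) = 0.7586; price each node as the discounted p*-expectation of its children.
Payoff layer (t=2): V(2,0)=1.0000, V(2,1)=1.0000, V(2,2)=0.0000
(1,0): S=124.5000. Δ = (V_up−V_dn)/(S_up−S_dn) = (1.0000−1.0000)/(139.4400−103.3350) = 0.0000. V = [p*·1.0000 + (1−p*)·1.0000]/1.05 = 0.9524. B = V − Δ·S = 0.9524.
(1,1): S=168.0000. Δ = (V_up−V_dn)/(S_up−S_dn) = (0.0000−1.0000)/(188.1600−139.4400) = -0.0205. V = [p*·0.0000 + (1−p*)·1.0000]/1.05 = 0.2299. B = V − Δ·S = 3.6782.
(0,0): S=150.0000. Δ = (V_up−V_dn)/(S_up−S_dn) = (0.2299−0.9524)/(168.0000−124.5000) = -0.0166. V = [p*·0.2299 + (1−p*)·0.9524]/1.05 = 0.3850. B = V − Δ·S = 2.8764.
Each (Δ,B) replicates both successor values, so the strategy is self-financing and V0 is arbitrage-free.

(0,0): Delta=-0.0166 Bond=2.8764
(1,0): Delta=0.0000 Bond=0.9524
(1,1): Delta=-0.0205 Bond=3.6782
V0=0.3850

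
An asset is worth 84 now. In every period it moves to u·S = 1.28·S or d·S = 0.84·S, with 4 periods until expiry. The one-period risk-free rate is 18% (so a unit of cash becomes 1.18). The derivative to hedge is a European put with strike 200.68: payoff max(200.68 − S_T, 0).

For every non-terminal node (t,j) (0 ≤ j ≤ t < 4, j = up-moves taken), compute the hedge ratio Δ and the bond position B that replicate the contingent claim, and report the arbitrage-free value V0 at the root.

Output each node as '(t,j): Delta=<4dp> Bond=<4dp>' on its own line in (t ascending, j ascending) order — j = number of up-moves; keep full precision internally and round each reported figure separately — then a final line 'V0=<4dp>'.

The replicating-portfolio and risk-neutral prices coincide; use p* = (1.18−0.84)/(1.28−0.84) = 0.7727 for the latter.
Terminal values V(4,·): V(4,0)=158.8588, V(4,1)=136.9525, V(4,2)=103.5714, V(4,3)=52.7050, V(4,4)=0.0000
Node (3,0) S=49.7871: V=(p*·136.9525+(1−p*)·158.8588)/1.18=120.2807; Δ=(136.9525−158.8588)/(63.7275−41.8212)=-1.0000; B=V−Δ·S=170.0678
Node (3,1) S=75.8661: V=(p*·103.5714+(1−p*)·136.9525)/1.18=94.2017; Δ=(103.5714−136.9525)/(97.1086−63.7275)=-1.0000; B=V−Δ·S=170.0678
Node (3,2) S=115.6055: V=(p*·52.7050+(1−p*)·103.5714)/1.18=54.4623; Δ=(52.7050−103.5714)/(147.9750−97.1086)=-1.0000; B=V−Δ·S=170.0678
Node (3,3) S=176.1608: V=(p*·0.0000+(1−p*)·52.7050)/1.18=10.1512; Δ=(0.0000−52.7050)/(225.4858−147.9750)=-0.6800; B=V−Δ·S=129.9352
Node (2,0) S=59.2704: V=(p*·94.2017+(1−p*)·120.2807)/1.18=84.8549; Δ=(94.2017−120.2807)/(75.8661−49.7871)=-1.0000; B=V−Δ·S=144.1253
Node (2,1) S=90.3168: V=(p*·54.4623+(1−p*)·94.2017)/1.18=53.8085; Δ=(54.4623−94.2017)/(115.6055−75.8661)=-1.0000; B=V−Δ·S=144.1253
Node (2,2) S=137.6256: V=(p*·10.1512+(1−p*)·54.4623)/1.18=17.1372; Δ=(10.1512−54.4623)/(176.1608−115.6055)=-0.7317; B=V−Δ·S=117.8443
Node (1,0) S=70.5600: V=(p*·53.8085+(1−p*)·84.8549)/1.18=51.5800; Δ=(53.8085−84.8549)/(90.3168−59.2704)=-1.0000; B=V−Δ·S=122.1400
Node (1,1) S=107.5200: V=(p*·17.1372+(1−p*)·53.8085)/1.18=21.5861; Δ=(17.1372−53.8085)/(137.6256−90.3168)=-0.7751; B=V−Δ·S=104.9298
Node (0,0) S=84.0000: V=(p*·21.5861+(1−p*)·51.5800)/1.18=24.0702; Δ=(21.5861−51.5800)/(107.5200−70.5600)=-0.8115; B=V−Δ·S=92.2383
Self-financing check: at every node Δ·S+B equals the discounted successor values.

(0,0): Delta=-0.8115 Bond=92.2383
(1,0): Delta=-1.0000 Bond=122.1400
(1,1): Delta=-0.7751 Bond=104.9298
(2,0): Delta=-1.0000 Bond=144.1253
(2,1): Delta=-1.0000 Bond=144.1253
(2,2): Delta=-0.7317 Bond=117.8443
(3,0): Delta=-1.0000 Bond=170.0678
(3,1): Delta=-1.0000 Bond=170.0678
(3,2): Delta=-1.0000 Bond=170.0678
(3,3): Delta=-0.6800 Bond=129.9352
V0=24.0702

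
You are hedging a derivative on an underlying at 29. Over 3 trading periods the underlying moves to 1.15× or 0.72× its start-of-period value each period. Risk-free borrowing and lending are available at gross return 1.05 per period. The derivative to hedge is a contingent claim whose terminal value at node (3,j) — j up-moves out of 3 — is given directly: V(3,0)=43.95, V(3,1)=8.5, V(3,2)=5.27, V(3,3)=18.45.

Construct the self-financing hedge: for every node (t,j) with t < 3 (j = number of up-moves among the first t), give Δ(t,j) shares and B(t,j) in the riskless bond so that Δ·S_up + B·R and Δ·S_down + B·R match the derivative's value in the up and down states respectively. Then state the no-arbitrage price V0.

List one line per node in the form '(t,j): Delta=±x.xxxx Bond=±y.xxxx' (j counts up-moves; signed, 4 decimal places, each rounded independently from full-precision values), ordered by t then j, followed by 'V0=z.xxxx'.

(0,0): Delta=0.3413 Bond=0.5683
(1,0): Delta=-1.1374 Bond=31.4730
(1,1): Delta=0.6219 Bond=-8.7598
(2,0): Delta=-5.4838 Bond=98.3887
(2,1): Delta=-0.3128 Bond=13.2461
(2,2): Delta=0.7992 Bond=-15.9989
V0=10.4663

Risk-neutral probability p* = (R−d)/(u−d) = (1.05−0.72)/(1.15−0.72) = 0.7674.
Payoff layer (t=3): V(3,0)=43.9500, V(3,1)=8.5000, V(3,2)=5.2700, V(3,3)=18.4500
(2,0): S=15.0336. Δ = (V_up−V_dn)/(S_up−S_dn) = (8.5000−43.9500)/(17.2886−10.8242) = -5.4838. V = [p*·8.5000 + (1−p*)·43.9500]/1.05 = 15.9468. B = V − Δ·S = 98.3887.
(2,1): S=24.0120. Δ = (V_up−V_dn)/(S_up−S_dn) = (5.2700−8.5000)/(27.6138−17.2886) = -0.3128. V = [p*·5.2700 + (1−p*)·8.5000]/1.05 = 5.7344. B = V − Δ·S = 13.2461.
(2,2): S=38.3525. Δ = (V_up−V_dn)/(S_up−S_dn) = (18.4500−5.2700)/(44.1054−27.6138) = 0.7992. V = [p*·18.4500 + (1−p*)·5.2700]/1.05 = 14.6523. B = V − Δ·S = -15.9989.
(1,0): S=20.8800. Δ = (V_up−V_dn)/(S_up−S_dn) = (5.7344−15.9468)/(24.0120−15.0336) = -1.1374. V = [p*·5.7344 + (1−p*)·15.9468]/1.05 = 7.7233. B = V − Δ·S = 31.4730.
(1,1): S=33.3500. Δ = (V_up−V_dn)/(S_up−S_dn) = (14.6523−5.7344)/(38.3525−24.0120) = 0.6219. V = [p*·14.6523 + (1−p*)·5.7344]/1.05 = 11.9794. B = V − Δ·S = -8.7598.
(0,0): S=29.0000. Δ = (V_up−V_dn)/(S_up−S_dn) = (11.9794−7.7233)/(33.3500−20.8800) = 0.3413. V = [p*·11.9794 + (1−p*)·7.7233]/1.05 = 10.4663. B = V − Δ·S = 0.5683.
Check: Δ(0,0)·S0 + B(0,0) = 10.4663 = V0.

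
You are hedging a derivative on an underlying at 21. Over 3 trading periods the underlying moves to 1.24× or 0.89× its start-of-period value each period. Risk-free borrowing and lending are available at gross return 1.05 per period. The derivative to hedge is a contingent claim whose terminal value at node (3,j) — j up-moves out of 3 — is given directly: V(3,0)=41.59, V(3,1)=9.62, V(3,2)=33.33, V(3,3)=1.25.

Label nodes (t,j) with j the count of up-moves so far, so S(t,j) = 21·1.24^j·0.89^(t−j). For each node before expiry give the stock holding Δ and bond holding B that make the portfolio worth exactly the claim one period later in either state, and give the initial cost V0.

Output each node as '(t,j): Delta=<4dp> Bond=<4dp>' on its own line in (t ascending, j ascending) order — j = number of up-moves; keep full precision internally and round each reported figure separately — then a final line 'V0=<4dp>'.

(0,0): Delta=-0.5377 Bond=30.3007
(1,0): Delta=-0.9487 Bond=39.4967
(1,1): Delta=-0.1875 Bond=22.6946
(2,0): Delta=-5.4913 Bond=117.0335
(2,1): Delta=2.9230 Bond=-48.2582
(2,2): Delta=-2.8386 Bond=109.4332
V0=19.0081

No-arbitrage ⇒ martingale measure with p* = (R−d)/(u−d) = 0.4571.
Terminal payoffs: V(3,0)=41.5900, V(3,1)=9.6200, V(3,2)=33.3300, V(3,3)=1.2500
  t=2,j=0: stock 16.6341 → up 20.6263 (V=9.6200), down 14.8043 (V=41.5900). Price 25.6906; hedge Δ=-5.4913, bond B=117.0335.
  t=2,j=1: stock 23.1756 → up 28.7377 (V=33.3300), down 20.6263 (V=9.6200). Price 19.4846; hedge Δ=2.9230, bond B=-48.2582.
  t=2,j=2: stock 32.2896 → up 40.0391 (V=1.2500), down 28.7377 (V=33.3300). Price 17.7761; hedge Δ=-2.8386, bond B=109.4332.
  t=1,j=0: stock 18.6900 → up 23.1756 (V=19.4846), down 16.6341 (V=25.6906). Price 21.7653; hedge Δ=-0.9487, bond B=39.4967.
  t=1,j=1: stock 26.0400 → up 32.2896 (V=17.7761), down 23.1756 (V=19.4846). Price 17.8129; hedge Δ=-0.1875, bond B=22.6946.
  t=0,j=0: stock 21.0000 → up 26.0400 (V=17.8129), down 18.6900 (V=21.7653). Price 19.0081; hedge Δ=-0.5377, bond B=30.3007.
Each (Δ,B) replicates both successor values, so the strategy is self-financing and V0 is arbitrage-free.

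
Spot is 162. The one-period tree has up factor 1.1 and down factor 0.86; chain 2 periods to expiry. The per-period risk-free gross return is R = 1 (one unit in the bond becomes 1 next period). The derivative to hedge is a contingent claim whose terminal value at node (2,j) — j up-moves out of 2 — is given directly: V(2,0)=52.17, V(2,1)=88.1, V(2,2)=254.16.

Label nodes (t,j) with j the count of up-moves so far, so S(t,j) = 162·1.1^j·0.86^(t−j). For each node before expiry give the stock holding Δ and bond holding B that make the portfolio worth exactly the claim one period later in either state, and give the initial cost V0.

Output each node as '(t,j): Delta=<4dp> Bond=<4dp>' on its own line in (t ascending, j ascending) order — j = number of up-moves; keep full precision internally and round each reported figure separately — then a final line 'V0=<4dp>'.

(0,0): Delta=2.8765 Bond=-327.6278
(1,0): Delta=1.0746 Bond=-76.5792
(1,1): Delta=3.8828 Bond=-506.9483
V0=138.3687

Risk-neutral probability p* = (R−d)/(u−d) = (1−0.86)/(1.1−0.86) = 0.5833.
Payoff layer (t=2): V(2,0)=52.1700, V(2,1)=88.1000, V(2,2)=254.1600
  t=1,j=0: stock 139.3200 → up 153.2520 (V=88.1000), down 119.8152 (V=52.1700). Price 73.1292; hedge Δ=1.0746, bond B=-76.5792.
  t=1,j=1: stock 178.2000 → up 196.0200 (V=254.1600), down 153.2520 (V=88.1000). Price 184.9683; hedge Δ=3.8828, bond B=-506.9483.
  t=0,j=0: stock 162.0000 → up 178.2000 (V=184.9683), down 139.3200 (V=73.1292). Price 138.3687; hedge Δ=2.8765, bond B=-327.6278.
Self-financing check: at every node Δ·S+B equals the discounted successor values.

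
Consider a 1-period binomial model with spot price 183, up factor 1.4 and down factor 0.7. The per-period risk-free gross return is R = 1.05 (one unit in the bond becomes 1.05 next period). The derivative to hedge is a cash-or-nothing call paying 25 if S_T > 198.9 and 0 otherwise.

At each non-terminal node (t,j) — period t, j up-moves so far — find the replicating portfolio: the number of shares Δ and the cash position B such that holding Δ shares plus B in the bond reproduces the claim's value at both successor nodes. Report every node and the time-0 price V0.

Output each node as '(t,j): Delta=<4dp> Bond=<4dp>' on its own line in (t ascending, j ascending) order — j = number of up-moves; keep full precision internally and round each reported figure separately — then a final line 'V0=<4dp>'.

No-arbitrage ⇒ martingale measure with p* = (R−d)/(u−d) = 0.5000.
At expiry t=1: V(1,0)=0.0000, V(1,1)=25.0000
  t=0,j=0: stock 183.0000 → up 256.2000 (V=25.0000), down 128.1000 (V=0.0000). Price 11.9048; hedge Δ=0.1952, bond B=-23.8095.
Root portfolio cost Δ·183+B reproduces V0=11.9048.

(0,0): Delta=0.1952 Bond=-23.8095
V0=11.9048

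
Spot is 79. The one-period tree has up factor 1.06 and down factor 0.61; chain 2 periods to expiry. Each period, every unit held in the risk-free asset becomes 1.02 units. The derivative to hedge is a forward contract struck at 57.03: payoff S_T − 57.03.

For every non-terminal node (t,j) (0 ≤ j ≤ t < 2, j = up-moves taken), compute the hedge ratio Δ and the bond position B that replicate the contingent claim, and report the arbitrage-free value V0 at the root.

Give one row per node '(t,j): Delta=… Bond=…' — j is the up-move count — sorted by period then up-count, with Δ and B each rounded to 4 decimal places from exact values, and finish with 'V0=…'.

Risk-neutral probability p* = (R−d)/(u−d) = (1.02−0.61)/(1.06−0.61) = 0.9111.
At expiry t=2: V(2,0)=-27.6341, V(2,1)=-5.9486, V(2,2)=31.7344
Node (1,0) S=48.1900: V=(p*·-5.9486+(1−p*)·-27.6341)/1.02=-7.7218; Δ=(-5.9486−-27.6341)/(51.0814−29.3959)=1.0000; B=V−Δ·S=-55.9118
Node (1,1) S=83.7400: V=(p*·31.7344+(1−p*)·-5.9486)/1.02=27.8282; Δ=(31.7344−-5.9486)/(88.7644−51.0814)=1.0000; B=V−Δ·S=-55.9118
Node (0,0) S=79.0000: V=(p*·27.8282+(1−p*)·-7.7218)/1.02=24.1845; Δ=(27.8282−-7.7218)/(83.7400−48.1900)=1.0000; B=V−Δ·S=-54.8155
Each (Δ,B) replicates both successor values, so the strategy is self-financing and V0 is arbitrage-free.

(0,0): Delta=1.0000 Bond=-54.8155
(1,0): Delta=1.0000 Bond=-55.9118
(1,1): Delta=1.0000 Bond=-55.9118
V0=24.1845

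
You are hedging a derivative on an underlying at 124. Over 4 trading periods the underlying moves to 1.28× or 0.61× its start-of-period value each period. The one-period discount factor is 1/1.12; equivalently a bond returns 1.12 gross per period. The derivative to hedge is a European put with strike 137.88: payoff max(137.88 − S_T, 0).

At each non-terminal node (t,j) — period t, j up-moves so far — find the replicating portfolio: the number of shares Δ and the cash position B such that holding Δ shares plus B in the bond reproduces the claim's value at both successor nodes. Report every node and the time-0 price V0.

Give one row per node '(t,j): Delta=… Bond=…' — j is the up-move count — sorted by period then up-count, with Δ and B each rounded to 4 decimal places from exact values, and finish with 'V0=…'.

(0,0): Delta=-0.2679 Bond=43.9948
(1,0): Delta=-0.8109 Bond=90.3495
(1,1): Delta=-0.1867 Bond=36.3879
(2,0): Delta=-1.0000 Bond=109.9171
(2,1): Delta=-0.7826 Bond=98.4540
(2,2): Delta=-0.0976 Bond=22.6526
(3,0): Delta=-1.0000 Bond=123.1071
(3,1): Delta=-1.0000 Bond=123.1071
(3,2): Delta=-0.7501 Bond=106.2406
(3,3): Delta=0.0000 Bond=0.0000
V0=10.7811

Since d<R<u, set p* = (R−d)/(u−d) = 0.7612; price each node as the discounted p*-expectation of its children.
Terminal values V(4,·): V(4,0)=120.7112, V(4,1)=101.8536, V(4,2)=62.2836, V(4,3)=0.0000, V(4,4)=0.0000
Node (3,0) S=28.1456: V=(p*·101.8536+(1−p*)·120.7112)/1.12=94.9615; Δ=(101.8536−120.7112)/(36.0264−17.1688)=-1.0000; B=V−Δ·S=123.1071
Node (3,1) S=59.0597: V=(p*·62.2836+(1−p*)·101.8536)/1.12=64.0474; Δ=(62.2836−101.8536)/(75.5964−36.0264)=-1.0000; B=V−Δ·S=123.1071
Node (3,2) S=123.9286: V=(p*·0.0000+(1−p*)·62.2836)/1.12=13.2801; Δ=(0.0000−62.2836)/(158.6286−75.5964)=-0.7501; B=V−Δ·S=106.2406
Node (3,3) S=260.0468: V=(p*·0.0000+(1−p*)·0.0000)/1.12=0.0000; Δ=(0.0000−0.0000)/(332.8600−158.6286)=0.0000; B=V−Δ·S=0.0000
Node (2,0) S=46.1404: V=(p*·64.0474+(1−p*)·94.9615)/1.12=63.7767; Δ=(64.0474−94.9615)/(59.0597−28.1456)=-1.0000; B=V−Δ·S=109.9171
Node (2,1) S=96.8192: V=(p*·13.2801+(1−p*)·64.0474)/1.12=22.6818; Δ=(13.2801−64.0474)/(123.9286−59.0597)=-0.7826; B=V−Δ·S=98.4540
Node (2,2) S=203.1616: V=(p*·0.0000+(1−p*)·13.2801)/1.12=2.8316; Δ=(0.0000−13.2801)/(260.0468−123.9286)=-0.0976; B=V−Δ·S=22.6526
Node (1,0) S=75.6400: V=(p*·22.6818+(1−p*)·63.7767)/1.12=29.0138; Δ=(22.6818−63.7767)/(96.8192−46.1404)=-0.8109; B=V−Δ·S=90.3495
Node (1,1) S=158.7200: V=(p*·2.8316+(1−p*)·22.6818)/1.12=6.7606; Δ=(2.8316−22.6818)/(203.1616−96.8192)=-0.1867; B=V−Δ·S=36.3879
Node (0,0) S=124.0000: V=(p*·6.7606+(1−p*)·29.0138)/1.12=10.7811; Δ=(6.7606−29.0138)/(158.7200−75.6400)=-0.2679; B=V−Δ·S=43.9948
Self-financing check: at every node Δ·S+B equals the discounted successor values.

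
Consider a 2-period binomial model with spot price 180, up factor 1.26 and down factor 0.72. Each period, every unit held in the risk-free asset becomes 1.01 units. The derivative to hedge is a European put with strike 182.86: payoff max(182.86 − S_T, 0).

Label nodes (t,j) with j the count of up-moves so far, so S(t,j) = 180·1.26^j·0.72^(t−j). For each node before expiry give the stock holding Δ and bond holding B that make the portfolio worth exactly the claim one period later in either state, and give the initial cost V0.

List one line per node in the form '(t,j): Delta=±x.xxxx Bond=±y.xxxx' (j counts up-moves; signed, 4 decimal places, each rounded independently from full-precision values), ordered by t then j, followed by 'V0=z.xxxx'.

(0,0): Delta=-0.4371 Bond=107.0217
(1,0): Delta=-1.0000 Bond=181.0495
(1,1): Delta=-0.1597 Bond=45.1974
V0=28.3517

No-arbitrage ⇒ martingale measure with p* = (R−d)/(u−d) = 0.5370.
At expiry t=2: V(2,0)=89.5480, V(2,1)=19.5640, V(2,2)=0.0000
  t=1,j=0: stock 129.6000 → up 163.2960 (V=19.5640), down 93.3120 (V=89.5480). Price 51.4495; hedge Δ=-1.0000, bond B=181.0495.
  t=1,j=1: stock 226.8000 → up 285.7680 (V=0.0000), down 163.2960 (V=19.5640). Price 8.9677; hedge Δ=-0.1597, bond B=45.1974.
  t=0,j=0: stock 180.0000 → up 226.8000 (V=8.9677), down 129.6000 (V=51.4495). Price 28.3517; hedge Δ=-0.4371, bond B=107.0217.
Check: Δ(0,0)·S0 + B(0,0) = 28.3517 = V0.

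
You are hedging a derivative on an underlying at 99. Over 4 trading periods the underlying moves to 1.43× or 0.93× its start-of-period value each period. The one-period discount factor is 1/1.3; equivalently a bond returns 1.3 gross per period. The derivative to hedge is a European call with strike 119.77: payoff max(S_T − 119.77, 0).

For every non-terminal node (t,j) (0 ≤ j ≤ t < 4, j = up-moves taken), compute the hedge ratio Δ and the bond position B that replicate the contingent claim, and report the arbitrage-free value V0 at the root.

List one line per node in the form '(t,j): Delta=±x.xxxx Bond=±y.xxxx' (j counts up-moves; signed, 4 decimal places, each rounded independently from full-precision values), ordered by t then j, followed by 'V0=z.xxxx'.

(0,0): Delta=0.9854 Bond=-40.3116
(1,0): Delta=0.9362 Bond=-47.8760
(1,1): Delta=0.9967 Bond=-53.9963
(2,0): Delta=0.7356 Bond=-45.0586
(2,1): Delta=0.9821 Bond=-68.2751
(2,2): Delta=1.0000 Bond=-70.8698
(3,0): Delta=0.0000 Bond=0.0000
(3,1): Delta=0.9037 Bond=-79.1570
(3,2): Delta=1.0000 Bond=-92.1308
(3,3): Delta=1.0000 Bond=-92.1308
V0=57.2458

Under the risk-neutral measure, an up-move has probability p* = (R−d)/(u−d) = 0.7400 and values discount at R = 1.3.
At expiry t=4: V(4,0)=0.0000, V(4,1)=0.0000, V(4,2)=55.3248, V(4,3)=149.4617, V(4,4)=294.2100
Node (3,0) S=79.6313: V=(p*·0.0000+(1−p*)·0.0000)/1.3=0.0000; Δ=(0.0000−0.0000)/(113.8728−74.0571)=0.0000; B=V−Δ·S=0.0000
Node (3,1) S=122.4439: V=(p*·55.3248+(1−p*)·0.0000)/1.3=31.4926; Δ=(55.3248−0.0000)/(175.0948−113.8728)=0.9037; B=V−Δ·S=-79.1570
Node (3,2) S=188.2739: V=(p*·149.4617+(1−p*)·55.3248)/1.3=96.1432; Δ=(149.4617−55.3248)/(269.2317−175.0948)=1.0000; B=V−Δ·S=-92.1308
Node (3,3) S=289.4965: V=(p*·294.2100+(1−p*)·149.4617)/1.3=197.3657; Δ=(294.2100−149.4617)/(413.9800−269.2317)=1.0000; B=V−Δ·S=-92.1308
Node (2,0) S=85.6251: V=(p*·31.4926+(1−p*)·0.0000)/1.3=17.9265; Δ=(31.4926−0.0000)/(122.4439−79.6313)=0.7356; B=V−Δ·S=-45.0586
Node (2,1) S=131.6601: V=(p*·96.1432+(1−p*)·31.4926)/1.3=61.0262; Δ=(96.1432−31.4926)/(188.2739−122.4439)=0.9821; B=V−Δ·S=-68.2751
Node (2,2) S=202.4451: V=(p*·197.3657+(1−p*)·96.1432)/1.3=131.5753; Δ=(197.3657−96.1432)/(289.4965−188.2739)=1.0000; B=V−Δ·S=-70.8698
Node (1,0) S=92.0700: V=(p*·61.0262+(1−p*)·17.9265)/1.3=38.3233; Δ=(61.0262−17.9265)/(131.6601−85.6251)=0.9362; B=V−Δ·S=-47.8760
Node (1,1) S=141.5700: V=(p*·131.5753+(1−p*)·61.0262)/1.3=87.1019; Δ=(131.5753−61.0262)/(202.4451−131.6601)=0.9967; B=V−Δ·S=-53.9963
Node (0,0) S=99.0000: V=(p*·87.1019+(1−p*)·38.3233)/1.3=57.2458; Δ=(87.1019−38.3233)/(141.5700−92.0700)=0.9854; B=V−Δ·S=-40.3116
Self-financing check: at every node Δ·S+B equals the discounted successor values.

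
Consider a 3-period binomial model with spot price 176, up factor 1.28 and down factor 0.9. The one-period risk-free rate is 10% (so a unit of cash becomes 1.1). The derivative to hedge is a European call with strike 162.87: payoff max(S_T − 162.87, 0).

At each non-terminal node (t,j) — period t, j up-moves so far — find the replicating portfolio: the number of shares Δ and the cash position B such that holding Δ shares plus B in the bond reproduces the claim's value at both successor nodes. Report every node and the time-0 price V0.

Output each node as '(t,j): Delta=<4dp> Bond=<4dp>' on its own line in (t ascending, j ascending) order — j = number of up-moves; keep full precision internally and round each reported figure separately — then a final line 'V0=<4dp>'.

Under the risk-neutral measure, an up-move has probability p* = (R−d)/(u−d) = 0.5263 and values discount at R = 1.1.
Payoff layer (t=3): V(3,0)=0.0000, V(3,1)=19.6068, V(3,2)=96.6526, V(3,3)=206.2288
Node (2,0) S=142.5600: V=(p*·19.6068+(1−p*)·0.0000)/1.1=9.3812; Δ=(19.6068−0.0000)/(182.4768−128.3040)=0.3619; B=V−Δ·S=-42.2156
Node (2,1) S=202.7520: V=(p*·96.6526+(1−p*)·19.6068)/1.1=54.6884; Δ=(96.6526−19.6068)/(259.5226−182.4768)=1.0000; B=V−Δ·S=-148.0636
Node (2,2) S=288.3584: V=(p*·206.2288+(1−p*)·96.6526)/1.1=140.2948; Δ=(206.2288−96.6526)/(369.0988−259.5226)=1.0000; B=V−Δ·S=-148.0636
Node (1,0) S=158.4000: V=(p*·54.6884+(1−p*)·9.3812)/1.1=30.2065; Δ=(54.6884−9.3812)/(202.7520−142.5600)=0.7527; B=V−Δ·S=-89.0228
Node (1,1) S=225.2800: V=(p*·140.2948+(1−p*)·54.6884)/1.1=90.6767; Δ=(140.2948−54.6884)/(288.3584−202.7520)=1.0000; B=V−Δ·S=-134.6033
Node (0,0) S=176.0000: V=(p*·90.6767+(1−p*)·30.2065)/1.1=56.3935; Δ=(90.6767−30.2065)/(225.2800−158.4000)=0.9042; B=V−Δ·S=-102.7387
Root portfolio cost Δ·176+B reproduces V0=56.3935.

(0,0): Delta=0.9042 Bond=-102.7387
(1,0): Delta=0.7527 Bond=-89.0228
(1,1): Delta=1.0000 Bond=-134.6033
(2,0): Delta=0.3619 Bond=-42.2156
(2,1): Delta=1.0000 Bond=-148.0636
(2,2): Delta=1.0000 Bond=-148.0636
V0=56.3935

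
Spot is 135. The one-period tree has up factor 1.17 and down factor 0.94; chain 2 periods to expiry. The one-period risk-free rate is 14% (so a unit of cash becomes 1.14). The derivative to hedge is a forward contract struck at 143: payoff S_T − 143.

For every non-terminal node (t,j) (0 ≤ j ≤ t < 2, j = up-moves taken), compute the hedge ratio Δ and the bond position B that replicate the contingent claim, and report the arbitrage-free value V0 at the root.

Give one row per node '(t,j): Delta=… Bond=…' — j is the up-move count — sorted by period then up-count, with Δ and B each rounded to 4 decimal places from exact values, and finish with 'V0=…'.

Since d<R<u, set p* = (R−d)/(u−d) = 0.8696; price each node as the discounted p*-expectation of its children.
Terminal values V(2,·): V(2,0)=-23.7140, V(2,1)=5.4730, V(2,2)=41.8015
(1,0): S=126.9000. Δ = (V_up−V_dn)/(S_up−S_dn) = (5.4730−-23.7140)/(148.4730−119.2860) = 1.0000. V = [p*·5.4730 + (1−p*)·-23.7140]/1.14 = 1.4614. B = V − Δ·S = -125.4386.
(1,1): S=157.9500. Δ = (V_up−V_dn)/(S_up−S_dn) = (41.8015−5.4730)/(184.8015−148.4730) = 1.0000. V = [p*·41.8015 + (1−p*)·5.4730]/1.14 = 32.5114. B = V − Δ·S = -125.4386.
(0,0): S=135.0000. Δ = (V_up−V_dn)/(S_up−S_dn) = (32.5114−1.4614)/(157.9500−126.9000) = 1.0000. V = [p*·32.5114 + (1−p*)·1.4614]/1.14 = 24.9661. B = V − Δ·S = -110.0339.
Each (Δ,B) replicates both successor values, so the strategy is self-financing and V0 is arbitrage-free.

(0,0): Delta=1.0000 Bond=-110.0339
(1,0): Delta=1.0000 Bond=-125.4386
(1,1): Delta=1.0000 Bond=-125.4386
V0=24.9661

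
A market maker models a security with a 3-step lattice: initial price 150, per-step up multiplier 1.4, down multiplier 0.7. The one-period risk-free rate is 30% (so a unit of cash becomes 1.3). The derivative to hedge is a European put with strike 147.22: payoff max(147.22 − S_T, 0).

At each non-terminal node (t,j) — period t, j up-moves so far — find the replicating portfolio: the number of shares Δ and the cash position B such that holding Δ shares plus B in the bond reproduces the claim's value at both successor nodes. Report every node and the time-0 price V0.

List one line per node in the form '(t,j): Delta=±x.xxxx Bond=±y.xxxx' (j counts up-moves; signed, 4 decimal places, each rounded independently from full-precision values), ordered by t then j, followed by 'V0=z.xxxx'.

(0,0): Delta=-0.0671 Bond=11.2482
(1,0): Delta=-0.4745 Bond=57.4015
(1,1): Delta=-0.0331 Bond=7.4928
(2,0): Delta=-1.0000 Bond=113.2462
(2,1): Delta=-0.4307 Bond=68.1846
(2,2): Delta=0.0000 Bond=0.0000
V0=1.1857

Since d<R<u, set p* = (R−d)/(u−d) = 0.8571; price each node as the discounted p*-expectation of its children.
Terminal values V(3,·): V(3,0)=95.7700, V(3,1)=44.3200, V(3,2)=0.0000, V(3,3)=0.0000
(2,0): S=73.5000. Δ = (V_up−V_dn)/(S_up−S_dn) = (44.3200−95.7700)/(102.9000−51.4500) = -1.0000. V = [p*·44.3200 + (1−p*)·95.7700]/1.3 = 39.7462. B = V − Δ·S = 113.2462.
(2,1): S=147.0000. Δ = (V_up−V_dn)/(S_up−S_dn) = (0.0000−44.3200)/(205.8000−102.9000) = -0.4307. V = [p*·0.0000 + (1−p*)·44.3200]/1.3 = 4.8703. B = V − Δ·S = 68.1846.
(2,2): S=294.0000. Δ = (V_up−V_dn)/(S_up−S_dn) = (0.0000−0.0000)/(411.6000−205.8000) = 0.0000. V = [p*·0.0000 + (1−p*)·0.0000]/1.3 = 0.0000. B = V − Δ·S = 0.0000.
(1,0): S=105.0000. Δ = (V_up−V_dn)/(S_up−S_dn) = (4.8703−39.7462)/(147.0000−73.5000) = -0.4745. V = [p*·4.8703 + (1−p*)·39.7462]/1.3 = 7.5789. B = V − Δ·S = 57.4015.
(1,1): S=210.0000. Δ = (V_up−V_dn)/(S_up−S_dn) = (0.0000−4.8703)/(294.0000−147.0000) = -0.0331. V = [p*·0.0000 + (1−p*)·4.8703]/1.3 = 0.5352. B = V − Δ·S = 7.4928.
(0,0): S=150.0000. Δ = (V_up−V_dn)/(S_up−S_dn) = (0.5352−7.5789)/(210.0000−105.0000) = -0.0671. V = [p*·0.5352 + (1−p*)·7.5789]/1.3 = 1.1857. B = V − Δ·S = 11.2482.
Each (Δ,B) replicates both successor values, so the strategy is self-financing and V0 is arbitrage-free.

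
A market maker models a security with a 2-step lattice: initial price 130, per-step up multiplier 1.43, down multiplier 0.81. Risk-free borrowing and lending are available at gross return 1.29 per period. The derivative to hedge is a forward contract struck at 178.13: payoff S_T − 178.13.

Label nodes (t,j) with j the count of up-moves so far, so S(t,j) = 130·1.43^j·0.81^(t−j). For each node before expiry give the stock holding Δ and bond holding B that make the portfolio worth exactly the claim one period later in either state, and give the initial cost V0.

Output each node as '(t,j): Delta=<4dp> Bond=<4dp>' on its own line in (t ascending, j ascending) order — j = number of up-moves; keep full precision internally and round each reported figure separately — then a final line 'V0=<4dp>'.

(0,0): Delta=1.0000 Bond=-107.0428
(1,0): Delta=1.0000 Bond=-138.0853
(1,1): Delta=1.0000 Bond=-138.0853
V0=22.9572

Under the risk-neutral measure, an up-move has probability p* = (R−d)/(u−d) = 0.7742 and values discount at R = 1.29.
At expiry t=2: V(2,0)=-92.8370, V(2,1)=-27.5510, V(2,2)=87.7070
  t=1,j=0: stock 105.3000 → up 150.5790 (V=-27.5510), down 85.2930 (V=-92.8370). Price -32.7853; hedge Δ=1.0000, bond B=-138.0853.
  t=1,j=1: stock 185.9000 → up 265.8370 (V=87.7070), down 150.5790 (V=-27.5510). Price 47.8147; hedge Δ=1.0000, bond B=-138.0853.
  t=0,j=0: stock 130.0000 → up 185.9000 (V=47.8147), down 105.3000 (V=-32.7853). Price 22.9572; hedge Δ=1.0000, bond B=-107.0428.
Check: Δ(0,0)·S0 + B(0,0) = 22.9572 = V0.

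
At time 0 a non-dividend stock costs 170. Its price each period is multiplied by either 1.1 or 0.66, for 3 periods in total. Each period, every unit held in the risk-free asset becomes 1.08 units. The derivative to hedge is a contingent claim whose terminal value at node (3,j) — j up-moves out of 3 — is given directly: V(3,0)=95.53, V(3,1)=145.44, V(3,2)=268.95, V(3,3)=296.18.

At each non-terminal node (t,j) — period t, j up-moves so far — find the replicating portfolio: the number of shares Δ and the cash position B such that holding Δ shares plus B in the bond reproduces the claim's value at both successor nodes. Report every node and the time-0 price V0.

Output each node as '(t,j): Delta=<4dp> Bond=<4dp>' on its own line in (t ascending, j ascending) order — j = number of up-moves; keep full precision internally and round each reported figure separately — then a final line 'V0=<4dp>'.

(0,0): Delta=0.4084 Bond=162.2802
(1,0): Delta=2.2538 Bond=-31.7862
(1,1): Delta=0.3557 Bond=185.1221
(2,0): Delta=1.5318 Bond=19.1343
(2,1): Delta=2.2744 Bond=-36.8750
(2,2): Delta=0.3009 Bond=211.2083
V0=231.7085

The replicating-portfolio and risk-neutral prices coincide; use p* = (1.08−0.66)/(1.1−0.66) = 0.9545 for the latter.
Terminal payoffs: V(3,0)=95.5300, V(3,1)=145.4400, V(3,2)=268.9500, V(3,3)=296.1800
(2,0): S=74.0520. Δ = (V_up−V_dn)/(S_up−S_dn) = (145.4400−95.5300)/(81.4572−48.8743) = 1.5318. V = [p*·145.4400 + (1−p*)·95.5300]/1.08 = 132.5661. B = V − Δ·S = 19.1343.
(2,1): S=123.4200. Δ = (V_up−V_dn)/(S_up−S_dn) = (268.9500−145.4400)/(135.7620−81.4572) = 2.2744. V = [p*·268.9500 + (1−p*)·145.4400]/1.08 = 243.8295. B = V − Δ·S = -36.8750.
(2,2): S=205.7000. Δ = (V_up−V_dn)/(S_up−S_dn) = (296.1800−268.9500)/(226.2700−135.7620) = 0.3009. V = [p*·296.1800 + (1−p*)·268.9500]/1.08 = 273.0947. B = V − Δ·S = 211.2083.
(1,0): S=112.2000. Δ = (V_up−V_dn)/(S_up−S_dn) = (243.8295−132.5661)/(123.4200−74.0520) = 2.2538. V = [p*·243.8295 + (1−p*)·132.5661]/1.08 = 221.0853. B = V − Δ·S = -31.7862.
(1,1): S=187.0000. Δ = (V_up−V_dn)/(S_up−S_dn) = (273.0947−243.8295)/(205.7000−123.4200) = 0.3557. V = [p*·273.0947 + (1−p*)·243.8295]/1.08 = 251.6338. B = V − Δ·S = 185.1221.
(0,0): S=170.0000. Δ = (V_up−V_dn)/(S_up−S_dn) = (251.6338−221.0853)/(187.0000−112.2000) = 0.4084. V = [p*·251.6338 + (1−p*)·221.0853]/1.08 = 231.7085. B = V − Δ·S = 162.2802.
The time-0 hedge costs 231.7085, which is the no-arbitrage price.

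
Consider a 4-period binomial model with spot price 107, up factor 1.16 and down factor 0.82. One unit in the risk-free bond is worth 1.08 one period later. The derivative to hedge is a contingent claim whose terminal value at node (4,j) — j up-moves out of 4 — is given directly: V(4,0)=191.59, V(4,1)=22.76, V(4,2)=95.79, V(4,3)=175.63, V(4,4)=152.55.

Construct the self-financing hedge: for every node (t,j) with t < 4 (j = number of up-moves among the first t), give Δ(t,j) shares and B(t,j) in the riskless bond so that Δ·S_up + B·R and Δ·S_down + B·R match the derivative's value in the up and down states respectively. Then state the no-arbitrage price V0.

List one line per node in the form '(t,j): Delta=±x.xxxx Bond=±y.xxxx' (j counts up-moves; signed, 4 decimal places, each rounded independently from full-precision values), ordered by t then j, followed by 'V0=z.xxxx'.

(0,0): Delta=0.6483 Bond=38.0799
(1,0): Delta=1.8285 Bond=-62.4179
(1,1): Delta=0.3916 Bond=72.9861
(2,0): Delta=0.6102 Bond=20.2356
(2,1): Delta=2.0934 Bond=-94.3796
(2,2): Delta=0.0215 Bond=132.1187
(3,0): Delta=-8.4168 Bond=554.4150
(3,1): Delta=2.5737 Bond=-142.0103
(3,2): Delta=1.9890 Bond=-89.5975
(3,3): Delta=-0.4064 Bond=214.1607
V0=107.4512

Since d<R<u, set p* = (R−d)/(u−d) = 0.7647; price each node as the discounted p*-expectation of its children.
At expiry t=4: V(4,0)=191.5900, V(4,1)=22.7600, V(4,2)=95.7900, V(4,3)=175.6300, V(4,4)=152.5500
  t=3,j=0: stock 58.9964 → up 68.4358 (V=22.7600), down 48.3770 (V=191.5900). Price 57.8562; hedge Δ=-8.4168, bond B=554.4150.
  t=3,j=1: stock 83.4583 → up 96.8116 (V=95.7900), down 68.4358 (V=22.7600). Price 72.7838; hedge Δ=2.5737, bond B=-142.0103.
  t=3,j=2: stock 118.0629 → up 136.9530 (V=175.6300), down 96.8116 (V=95.7900). Price 145.2260; hedge Δ=1.9890, bond B=-89.5975.
  t=3,j=3: stock 167.0159 → up 193.7384 (V=152.5500), down 136.9530 (V=175.6300). Price 146.2783; hedge Δ=-0.4064, bond B=214.1607.
  t=2,j=0: stock 71.9468 → up 83.4583 (V=72.7838), down 58.9964 (V=57.8562). Price 64.1402; hedge Δ=0.6102, bond B=20.2356.
  t=2,j=1: stock 101.7784 → up 118.0629 (V=145.2260), down 83.4583 (V=72.7838). Price 118.6859; hedge Δ=2.0934, bond B=-94.3796.
  t=2,j=2: stock 143.9792 → up 167.0159 (V=146.2783), down 118.0629 (V=145.2260). Price 135.2136; hedge Δ=0.0215, bond B=132.1187.
  t=1,j=0: stock 87.7400 → up 101.7784 (V=118.6859), down 71.9468 (V=64.1402). Price 98.0108; hedge Δ=1.8285, bond B=-62.4179.
  t=1,j=1: stock 124.1200 → up 143.9792 (V=135.2136), down 101.7784 (V=118.6859). Price 121.5970; hedge Δ=0.3916, bond B=72.9861.
  t=0,j=0: stock 107.0000 → up 124.1200 (V=121.5970), down 87.7400 (V=98.0108). Price 107.4512; hedge Δ=0.6483, bond B=38.0799.
Self-financing check: at every node Δ·S+B equals the discounted successor values.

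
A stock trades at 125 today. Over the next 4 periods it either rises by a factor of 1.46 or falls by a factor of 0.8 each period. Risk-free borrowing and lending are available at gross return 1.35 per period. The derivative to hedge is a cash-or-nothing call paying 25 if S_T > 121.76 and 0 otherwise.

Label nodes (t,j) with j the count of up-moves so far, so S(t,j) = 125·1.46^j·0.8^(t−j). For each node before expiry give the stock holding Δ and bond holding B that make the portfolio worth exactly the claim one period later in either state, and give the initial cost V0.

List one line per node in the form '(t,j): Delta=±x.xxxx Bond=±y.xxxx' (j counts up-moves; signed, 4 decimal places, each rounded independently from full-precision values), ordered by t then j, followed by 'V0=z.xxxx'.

Under the risk-neutral measure, an up-move has probability p* = (R−d)/(u−d) = 0.8333 and values discount at R = 1.35.
Terminal values V(4,·): V(4,0)=0.0000, V(4,1)=0.0000, V(4,2)=25.0000, V(4,3)=25.0000, V(4,4)=25.0000
  t=3,j=0: stock 64.0000 → up 93.4400 (V=0.0000), down 51.2000 (V=0.0000). Price 0.0000; hedge Δ=0.0000, bond B=0.0000.
  t=3,j=1: stock 116.8000 → up 170.5280 (V=25.0000), down 93.4400 (V=0.0000). Price 15.4321; hedge Δ=0.3243, bond B=-22.4467.
  t=3,j=2: stock 213.1600 → up 311.2136 (V=25.0000), down 170.5280 (V=25.0000). Price 18.5185; hedge Δ=0.0000, bond B=18.5185.
  t=3,j=3: stock 389.0170 → up 567.9648 (V=25.0000), down 311.2136 (V=25.0000). Price 18.5185; hedge Δ=0.0000, bond B=18.5185.
  t=2,j=0: stock 80.0000 → up 116.8000 (V=15.4321), down 64.0000 (V=0.0000). Price 9.5260; hedge Δ=0.2923, bond B=-13.8560.
  t=2,j=1: stock 146.0000 → up 213.1600 (V=18.5185), down 116.8000 (V=15.4321). Price 13.3364; hedge Δ=0.0320, bond B=8.6600.
  t=2,j=2: stock 266.4500 → up 389.0170 (V=18.5185), down 213.1600 (V=18.5185). Price 13.7174; hedge Δ=0.0000, bond B=13.7174.
  t=1,j=0: stock 100.0000 → up 146.0000 (V=13.3364), down 80.0000 (V=9.5260). Price 9.4084; hedge Δ=0.0577, bond B=3.6351.
  t=1,j=1: stock 182.5000 → up 266.4500 (V=13.7174), down 146.0000 (V=13.3364). Price 10.1140; hedge Δ=0.0032, bond B=9.5367.
  t=0,j=0: stock 125.0000 → up 182.5000 (V=10.1140), down 100.0000 (V=9.4084). Price 7.4047; hedge Δ=0.0086, bond B=6.3356.
Check: Δ(0,0)·S0 + B(0,0) = 7.4047 = V0.

(0,0): Delta=0.0086 Bond=6.3356
(1,0): Delta=0.0577 Bond=3.6351
(1,1): Delta=0.0032 Bond=9.5367
(2,0): Delta=0.2923 Bond=-13.8560
(2,1): Delta=0.0320 Bond=8.6600
(2,2): Delta=0.0000 Bond=13.7174
(3,0): Delta=0.0000 Bond=0.0000
(3,1): Delta=0.3243 Bond=-22.4467
(3,2): Delta=0.0000 Bond=18.5185
(3,3): Delta=0.0000 Bond=18.5185
V0=7.4047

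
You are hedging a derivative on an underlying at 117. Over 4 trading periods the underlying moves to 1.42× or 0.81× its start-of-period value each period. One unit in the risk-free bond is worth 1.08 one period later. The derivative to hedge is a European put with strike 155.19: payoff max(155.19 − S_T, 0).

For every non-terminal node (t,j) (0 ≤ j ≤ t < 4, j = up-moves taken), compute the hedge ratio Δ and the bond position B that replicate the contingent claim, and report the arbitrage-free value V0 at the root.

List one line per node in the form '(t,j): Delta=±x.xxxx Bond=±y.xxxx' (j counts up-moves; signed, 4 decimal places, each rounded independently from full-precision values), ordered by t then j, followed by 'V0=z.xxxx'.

Under the risk-neutral measure, an up-move has probability p* = (R−d)/(u−d) = 0.4426 and values discount at R = 1.08.
Terminal values V(4,·): V(4,0)=104.8253, V(4,1)=66.8964, V(4,2)=0.4037, V(4,3)=0.0000, V(4,4)=0.0000
Node (3,0) S=62.1786: V=(p*·66.8964+(1−p*)·104.8253)/1.08=81.5158; Δ=(66.8964−104.8253)/(88.2936−50.3647)=-1.0000; B=V−Δ·S=143.6944
Node (3,1) S=109.0045: V=(p*·0.4037+(1−p*)·66.8964)/1.08=34.6900; Δ=(0.4037−66.8964)/(154.7863−88.2936)=-1.0000; B=V−Δ·S=143.6944
Node (3,2) S=191.0942: V=(p*·0.0000+(1−p*)·0.4037)/1.08=0.2083; Δ=(0.0000−0.4037)/(271.3538−154.7863)=-0.0035; B=V−Δ·S=0.8701
Node (3,3) S=335.0047: V=(p*·0.0000+(1−p*)·0.0000)/1.08=0.0000; Δ=(0.0000−0.0000)/(475.7067−271.3538)=0.0000; B=V−Δ·S=0.0000
Node (2,0) S=76.7637: V=(p*·34.6900+(1−p*)·81.5158)/1.08=56.2867; Δ=(34.6900−81.5158)/(109.0045−62.1786)=-1.0000; B=V−Δ·S=133.0504
Node (2,1) S=134.5734: V=(p*·0.2083+(1−p*)·34.6900)/1.08=17.9885; Δ=(0.2083−34.6900)/(191.0942−109.0045)=-0.4200; B=V−Δ·S=74.5158
Node (2,2) S=235.9188: V=(p*·0.0000+(1−p*)·0.2083)/1.08=0.1075; Δ=(0.0000−0.2083)/(335.0047−191.0942)=-0.0014; B=V−Δ·S=0.4490
Node (1,0) S=94.7700: V=(p*·17.9885+(1−p*)·56.2867)/1.08=36.4214; Δ=(17.9885−56.2867)/(134.5734−76.7637)=-0.6625; B=V−Δ·S=99.2052
Node (1,1) S=166.1400: V=(p*·0.1075+(1−p*)·17.9885)/1.08=9.3278; Δ=(0.1075−17.9885)/(235.9188−134.5734)=-0.1764; B=V−Δ·S=38.6409
Node (0,0) S=117.0000: V=(p*·9.3278+(1−p*)·36.4214)/1.08=22.6195; Δ=(9.3278−36.4214)/(166.1400−94.7700)=-0.3796; B=V−Δ·S=67.0353
The time-0 hedge costs 22.6195, which is the no-arbitrage price.

(0,0): Delta=-0.3796 Bond=67.0353
(1,0): Delta=-0.6625 Bond=99.2052
(1,1): Delta=-0.1764 Bond=38.6409
(2,0): Delta=-1.0000 Bond=133.0504
(2,1): Delta=-0.4200 Bond=74.5158
(2,2): Delta=-0.0014 Bond=0.4490
(3,0): Delta=-1.0000 Bond=143.6944
(3,1): Delta=-1.0000 Bond=143.6944
(3,2): Delta=-0.0035 Bond=0.8701
(3,3): Delta=0.0000 Bond=0.0000
V0=22.6195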